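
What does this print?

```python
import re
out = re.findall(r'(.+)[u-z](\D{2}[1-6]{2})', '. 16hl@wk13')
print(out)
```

[]

Pattern: one or more of any character (captured); then a character in [u-z]; then exactly 2 of a non-digit, then exactly 2 of a character in [1-6] (captured).
`findall` packs the 2 group values into a tuple for every match.
Nothing in the string satisfies the pattern, so the list is empty.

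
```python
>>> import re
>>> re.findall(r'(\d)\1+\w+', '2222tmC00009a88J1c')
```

['2']

`\1` is not a pattern — it's the concrete string captured by group 1, re-applied verbatim.
Walking the string: at [0:18] match '2222tmC00009a88J1c', group 1 = '2'.
`findall` collects group 1 from the one match (1 total).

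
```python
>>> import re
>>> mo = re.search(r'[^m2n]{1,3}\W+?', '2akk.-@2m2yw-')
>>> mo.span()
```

(1, 5)

Pattern: 1 to 3 of any character except [m2n]; then one or more of a non-word character (lazy).
`re.search` tries every starting position until one works.
The match spans [1:5] → 'akk.'.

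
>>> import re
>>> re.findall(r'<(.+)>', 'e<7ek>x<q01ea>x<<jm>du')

['7ek>x<q01ea>x<<jm']

Scanning left to right: at [1:20] match '<7ek>x<q01ea>x<<jm>', group 1 = '7ek>x<q01ea>x<<jm'.
One capturing group, so `findall` returns just the captured substring from the one match — 1 in all.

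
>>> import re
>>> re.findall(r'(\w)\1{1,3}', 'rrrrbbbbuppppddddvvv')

['r', 'b', 'p', 'd', 'v']

`\1` has to match the exact text group 1 already captured.
Scanning left to right: at [0:4] match 'rrrr', group 1 = 'r'; at [4:8] match 'bbbb', group 1 = 'b'; at [9:13] match 'pppp', group 1 = 'p'; at [13:17] match 'dddd', group 1 = 'd'; at [17:20] match 'vvv', group 1 = 'v'.
`findall` collects group 1 from each match (5 total).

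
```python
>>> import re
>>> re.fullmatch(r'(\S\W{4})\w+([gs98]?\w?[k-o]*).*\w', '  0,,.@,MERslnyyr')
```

For `fullmatch`, every character of the input must be accounted for by the pattern.
Here the pattern can't cover the whole string, so the call returns None.

None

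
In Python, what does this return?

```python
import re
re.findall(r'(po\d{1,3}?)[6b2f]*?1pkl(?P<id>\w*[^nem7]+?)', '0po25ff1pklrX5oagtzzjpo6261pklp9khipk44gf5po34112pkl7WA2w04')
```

This matches the literal 'po', then 1 to 3 of a digit (lazy) (captured); then zero or more of one of [6b2f] (lazy), then the literal '1p', then the literal 'kl'; then zero or more of a word character, then one or more of any character except [nem7] (lazy) (captured as 'id').
Scanning left to right: at [1:59] match 'po25ff1pklrX5oagtzzjpo6261pklp9khipk44gf5po34112pkl7WA2w04', groups = ('po25', 'rX5oagtzzjpo6261pklp9khipk44gf5po34112pkl7WA2w04').
`findall` packs the 2 group values into a tuple for every match.

[('po25', 'rX5oagtzzjpo6261pklp9khipk44gf5po34112pkl7WA2w04')]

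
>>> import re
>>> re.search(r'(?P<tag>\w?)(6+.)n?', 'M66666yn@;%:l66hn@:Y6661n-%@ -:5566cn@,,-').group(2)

'66666y'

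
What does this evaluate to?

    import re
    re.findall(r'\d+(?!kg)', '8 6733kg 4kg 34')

Because the assertion is negative and zero-width, positions next to the forbidden text are skipped.
Scanning left to right: at [0:1] → '8'; at [2:5] → '673'; at [13:15] → '34'.
No capturing groups, so `findall` returns the 3 full match strings.

['8', '673', '34']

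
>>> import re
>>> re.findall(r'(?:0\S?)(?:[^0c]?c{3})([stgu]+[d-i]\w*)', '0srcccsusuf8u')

With a single group, `findall` returns only what that group captured — 1 item.

['susuf8u']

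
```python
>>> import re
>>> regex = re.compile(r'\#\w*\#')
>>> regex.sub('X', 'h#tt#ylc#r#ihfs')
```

'hXylcXihfs'

Matches: at [1:5] → '#tt#'; at [8:11] → '#r#'.
Every occurrence is swapped for 'X'.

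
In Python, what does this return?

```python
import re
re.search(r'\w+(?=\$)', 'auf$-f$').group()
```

The `(?=…)`/`(?<=…)` assertion just peeks at neighbouring text; it doesn't advance the match position.
`search` walks the string left to right and returns the first match it finds.
The match spans [0:3] → 'auf'.

'auf'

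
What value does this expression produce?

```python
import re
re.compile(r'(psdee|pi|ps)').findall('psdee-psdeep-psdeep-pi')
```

`|` is ordered: at each position the engine commits to the first alternative that works.
Walking the string: at [0:5] match 'psdee', group 1 = 'psdee'; at [6:11] match 'psdee', group 1 = 'psdee'; at [13:18] match 'psdee', group 1 = 'psdee'; at [20:22] match 'pi', group 1 = 'pi'.
One capturing group, so `findall` returns just the captured substring from each match — 4 in all.

['psdee', 'psdee', 'psdee', 'pi']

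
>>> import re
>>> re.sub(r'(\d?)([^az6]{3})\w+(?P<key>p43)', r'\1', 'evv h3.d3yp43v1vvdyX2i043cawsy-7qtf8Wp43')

This matches optionally a digit (captured); then exactly 3 of any character except [az6] (captured); then one or more of a word character; then a literal 'p', then the literal '43' (captured as 'key').
Matches: at [4:13] → 'h3.d3yp43'; at [28:40] → 'sy-7qtf8Wp43'.
The replacement refers to a captured group, so each match is rewritten using its own captured text.

'evv v1vvdyX2i043caw'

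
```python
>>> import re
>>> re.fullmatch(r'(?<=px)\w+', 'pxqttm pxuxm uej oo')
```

None

For `fullmatch`, every character of the input must be accounted for by the pattern.
Here the string isn't matched end-to-end, so the call returns None.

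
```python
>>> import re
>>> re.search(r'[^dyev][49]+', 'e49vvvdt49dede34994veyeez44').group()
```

'49'

Pattern: any character except [dyev]; then one or more of one of [49].
`re.search` scans for the first position where the pattern succeeds.
The match spans [1:3] → '49'.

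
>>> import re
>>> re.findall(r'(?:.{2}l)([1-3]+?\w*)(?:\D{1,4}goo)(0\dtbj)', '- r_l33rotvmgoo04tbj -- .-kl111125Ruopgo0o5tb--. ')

[('33rotv', '04tbj')]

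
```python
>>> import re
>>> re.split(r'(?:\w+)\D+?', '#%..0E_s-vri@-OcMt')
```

This matches one or more of a word character (non-capturing group); then one or more of a non-digit (lazy).
Matches to split on: at [4:9] → '0E_s-'; at [9:13] → 'vri@'; at [14:18] → 'OcMt'.
Each match becomes a cut point; 4 segments remain.

['#%..', '', '-', '']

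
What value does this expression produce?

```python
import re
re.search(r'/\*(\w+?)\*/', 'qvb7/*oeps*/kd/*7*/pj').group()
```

'/*oeps*/'

`search` walks the string left to right and returns the first match it finds.
The match spans [4:12] → '/*oeps*/'.
Captured: group 1 = 'oeps'.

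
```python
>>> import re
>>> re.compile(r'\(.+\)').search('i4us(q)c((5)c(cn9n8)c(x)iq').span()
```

Unlike `match`, `search` isn't anchored — it looks for the pattern anywhere in the string.
The match spans [4:24] → '(q)c((5)c(cn9n8)c(x)'.

(4, 24)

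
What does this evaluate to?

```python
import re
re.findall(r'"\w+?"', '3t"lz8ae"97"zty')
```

['"lz8ae"']

Matches: at [2:9] → '"lz8ae"'.
Since nothing is captured, `findall` lists the 1 matched substring directly.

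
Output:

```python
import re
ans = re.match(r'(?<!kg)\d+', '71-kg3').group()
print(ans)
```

71

`re.match` only tries the pattern at the start of the string.
The match spans [0:2] → '71'.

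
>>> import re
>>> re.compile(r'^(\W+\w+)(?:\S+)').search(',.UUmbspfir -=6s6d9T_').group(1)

This matches anchored at the start of the string; then one or more of a non-word character, then one or more of a word character (captured); then one or more of a non-whitespace character (non-capturing group).
`re.search` tries every starting position until one works.
The match spans [0:11] → ',.UUmbspfir'.
Captured: group 1 = ',.UUmbspfi'.

',.UUmbspfi'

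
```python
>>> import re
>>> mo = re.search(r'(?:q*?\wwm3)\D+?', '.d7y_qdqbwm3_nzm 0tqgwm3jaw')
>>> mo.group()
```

'qbwm3_'

The pattern matches zero or more of a literal 'q' (lazy), then a word character, then the literal 'wm3' (non-capturing group); then one or more of a non-digit (lazy).
`re.search` scans for the first position where the pattern succeeds.
The match spans [7:13] → 'qbwm3_'.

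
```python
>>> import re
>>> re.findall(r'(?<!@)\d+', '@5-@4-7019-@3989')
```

Because the assertion is negative and zero-width, positions next to the forbidden text are skipped.
Walking the string: at [6:10] → '7019'; at [13:16] → '989'.
`findall` yields the raw match text (2 of them) because the pattern has no groups.

['7019', '989']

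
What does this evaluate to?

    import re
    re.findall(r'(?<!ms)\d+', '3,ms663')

['3', '63']

`(?!…)`/`(?<!…)` only lets a position through if the neighbouring text does NOT match; no characters are consumed.
Scanning left to right: at [0:1] → '3'; at [5:7] → '63'.
`findall` yields the raw match text (2 of them) because the pattern has no groups.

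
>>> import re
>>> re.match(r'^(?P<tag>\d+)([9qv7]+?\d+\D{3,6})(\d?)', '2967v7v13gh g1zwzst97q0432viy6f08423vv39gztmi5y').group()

'2967v7v13gh g1'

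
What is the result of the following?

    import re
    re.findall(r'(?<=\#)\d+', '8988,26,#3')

['3']

Lookahead/lookbehind check context without consuming it, so the matched span excludes the asserted characters.
Scanning left to right: at [9:10] → '3'.
`findall` yields the raw match text (1 of them) because the pattern has no groups.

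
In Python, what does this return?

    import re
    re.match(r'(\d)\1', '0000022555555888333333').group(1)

After group 1 captures some text, `\1` only succeeds where that same text appears again.
`re.match` won't scan ahead — the pattern has to work from the very first character.
The match spans [0:2] → '00'.
Captured: group 1 = '0'.

'0'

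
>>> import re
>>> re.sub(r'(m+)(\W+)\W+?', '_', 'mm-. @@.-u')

Pattern: one or more of a literal 'm' (captured); then one or more of a non-word character (captured); then one or more of a non-word character (lazy).
Matches: at [0:9] → 'mm-. @@.-'.
`sub` substitutes '_' at each match site.

'_u'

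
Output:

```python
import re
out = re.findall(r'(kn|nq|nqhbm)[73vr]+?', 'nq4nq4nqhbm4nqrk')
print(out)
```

['nq']

With a single group, `findall` returns only what that group captured — 1 item.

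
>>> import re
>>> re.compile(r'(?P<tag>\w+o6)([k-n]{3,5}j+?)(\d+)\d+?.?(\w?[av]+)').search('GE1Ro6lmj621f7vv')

Here no position works, so the call returns None.

None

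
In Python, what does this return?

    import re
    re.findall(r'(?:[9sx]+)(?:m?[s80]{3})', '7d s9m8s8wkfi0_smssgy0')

This matches one or more of one of [9sx] (non-capturing group); then optionally the literal 'm', then exactly 3 of one of [s80] (non-capturing group).
Matches: at [3:9] → 's9m8s8'.
Since nothing is captured, `findall` lists the 1 matched substring directly.

['s9m8s8']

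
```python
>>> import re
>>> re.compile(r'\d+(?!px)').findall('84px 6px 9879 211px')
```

Because the assertion is negative and zero-width, positions next to the forbidden text are skipped.
Scanning left to right: at [0:1] → '8'; at [9:13] → '9879'; at [14:16] → '21'.
`findall` yields the raw match text (3 of them) because the pattern has no groups.

['8', '9879', '21']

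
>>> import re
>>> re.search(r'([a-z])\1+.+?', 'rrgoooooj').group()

'rrg'

The backreference `\1` re-matches whatever the first group consumed, character for character.
`re.search` scans for the first position where the pattern succeeds.
The match spans [0:3] → 'rrg'.
Captured: group 1 = 'r'.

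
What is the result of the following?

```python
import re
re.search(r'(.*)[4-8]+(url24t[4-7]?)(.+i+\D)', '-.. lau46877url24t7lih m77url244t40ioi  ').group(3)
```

The match spans [0:39] → '-.. lau46877url24t7lih m77url244t40ioi '.
Captured: group 1 = '-.. lau4687', group 2 = 'url24t7', group 3 = 'lih m77url244t40ioi '.

'lih m77url244t40ioi '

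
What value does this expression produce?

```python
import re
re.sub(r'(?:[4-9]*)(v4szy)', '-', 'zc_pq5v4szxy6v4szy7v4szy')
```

'zc_pq5v4szxy--'

Pattern: zero or more of a character in [4-9] (non-capturing group); then the literal 'v4', then the literal 'szy' (captured).
`sub` substitutes '-' at each match site.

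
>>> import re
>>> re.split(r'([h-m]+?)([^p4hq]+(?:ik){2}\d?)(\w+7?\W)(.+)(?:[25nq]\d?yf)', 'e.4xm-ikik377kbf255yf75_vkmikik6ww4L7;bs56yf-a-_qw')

The group in the pattern means `split` returns the separators' captures alongside the pieces.

['e.4x', 'm', '-ikik377kbf255yf75_vkmikik6', 'ww4L7;', 'bs', '-a-_qw']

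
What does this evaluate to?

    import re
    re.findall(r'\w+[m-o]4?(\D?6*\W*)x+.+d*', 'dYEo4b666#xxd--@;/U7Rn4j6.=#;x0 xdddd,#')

This matches one or more of a word character, then a character in [m-o], then optionally the literal '4'; then optionally a non-digit, then zero or more of the literal '6', then zero or more of a non-word character (captured); then one or more of a literal 'x', then one or more of any character, then zero or more of the literal 'd'.
Matches: at [0:39] match 'dYEo4b666#xxd--@;/U7Rn4j6.=#;x0 xdddd,#', group 1 = 'b666#'.
With a single group, `findall` returns only what that group captured — 1 item.

['b666#']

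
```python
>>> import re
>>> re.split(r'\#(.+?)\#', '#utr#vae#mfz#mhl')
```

['', 'utr', 'vae', 'mfz', 'mhl']

A non-greedy quantifier consumes as few characters as it can — just enough that the remainder of the pattern still matches from where it stops; whatever follows it matches normally.
Matches to split on: at [0:5] → '#utr#'; at [8:13] → '#mfz#'.
With a capturing group present, the delimiter's captured portion is kept in the result list.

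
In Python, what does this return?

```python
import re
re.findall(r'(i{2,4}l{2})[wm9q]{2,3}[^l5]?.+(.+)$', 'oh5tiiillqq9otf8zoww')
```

[('iiill', 'w')]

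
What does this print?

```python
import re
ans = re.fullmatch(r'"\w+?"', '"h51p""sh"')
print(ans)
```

None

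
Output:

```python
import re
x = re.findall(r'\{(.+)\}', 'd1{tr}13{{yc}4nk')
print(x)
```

Walking the string: at [2:13] match '{tr}13{{yc}', group 1 = 'tr}13{{yc'.
With a single group, `findall` returns only what that group captured — 1 item.

['tr}13{{yc']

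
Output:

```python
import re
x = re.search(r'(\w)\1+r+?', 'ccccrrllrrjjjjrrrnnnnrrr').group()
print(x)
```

The backreference `\1` re-matches whatever the first group consumed, character for character.
`re.search` scans for the first position where the pattern succeeds.
The match spans [0:5] → 'ccccr'.
Captured: group 1 = 'c'.

ccccr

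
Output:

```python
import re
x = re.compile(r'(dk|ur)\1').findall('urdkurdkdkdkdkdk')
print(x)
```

['dk', 'dk']

`\1` has to match the exact text group 1 already captured.
Walking the string: at [6:10] match 'dkdk', group 1 = 'dk'; at [10:14] match 'dkdk', group 1 = 'dk'.
With a single group, `findall` returns only what that group captured — 2 items.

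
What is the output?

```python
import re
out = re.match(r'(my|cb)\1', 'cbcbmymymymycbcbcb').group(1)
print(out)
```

cb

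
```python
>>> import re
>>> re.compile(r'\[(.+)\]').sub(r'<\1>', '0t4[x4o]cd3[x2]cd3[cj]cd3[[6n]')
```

Matches: at [3:30] → '[x4o]cd3[x2]cd3[cj]cd3[[6n]'.
The replacement refers to a captured group, so each match is rewritten using its own captured text.

'0t4<x4o]cd3[x2]cd3[cj]cd3[[6n>'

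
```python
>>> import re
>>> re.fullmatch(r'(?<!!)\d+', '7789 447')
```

None

`re.fullmatch` is like wrapping the pattern in `^…$` (in single-line mode).
Here the pattern can't cover the whole string, so the call returns None.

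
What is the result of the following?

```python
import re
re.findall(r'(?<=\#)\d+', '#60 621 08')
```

The lookaround is zero-width — it requires the adjacent text to match without consuming it, so the asserted text isn't part of the match.
Scanning left to right: at [1:3] → '60'.
No capturing groups, so `findall` returns the 1 full match string.

['60']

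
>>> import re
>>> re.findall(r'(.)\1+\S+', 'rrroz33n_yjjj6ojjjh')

['r']

A backreference is literal: `\1` must see the identical characters the first group matched.
Matches: at [0:19] match 'rrroz33n_yjjj6ojjjh', group 1 = 'r'.
`findall` collects group 1 from the one match (1 total).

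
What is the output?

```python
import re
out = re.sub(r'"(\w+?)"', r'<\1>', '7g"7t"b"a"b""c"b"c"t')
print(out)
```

7g<7t>b<a>b"<c>b<c>t

Each match is replaced using the text its own group 1 captured.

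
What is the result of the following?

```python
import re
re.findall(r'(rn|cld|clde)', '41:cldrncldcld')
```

['cld', 'rn', 'cld', 'cld']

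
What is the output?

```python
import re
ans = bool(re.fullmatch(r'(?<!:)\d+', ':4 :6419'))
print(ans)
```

The negative lookaround is zero-width — it rules out positions where the adjacent text would match, without consuming anything.
`fullmatch` succeeds only if the pattern covers the string from start to end.
Here the string isn't matched end-to-end, so the call returns None, and `bool(None)` is False.

False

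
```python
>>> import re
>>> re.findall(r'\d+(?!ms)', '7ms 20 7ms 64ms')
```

['20', '6']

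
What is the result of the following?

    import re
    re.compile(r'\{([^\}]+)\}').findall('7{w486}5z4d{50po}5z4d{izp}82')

Scanning left to right: at [1:7] match '{w486}', group 1 = 'w486'; at [11:17] match '{50po}', group 1 = '50po'; at [21:26] match '{izp}', group 1 = 'izp'.
Because there's exactly one group, `findall` drops the full match and keeps group 1 from each hit.

['w486', '50po', 'izp']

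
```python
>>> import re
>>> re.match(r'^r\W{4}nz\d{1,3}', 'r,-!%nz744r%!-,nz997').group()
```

'r,-!%nz744'

`re.match` won't scan ahead — the pattern has to work from the very first character.
The match spans [0:10] → 'r,-!%nz744'.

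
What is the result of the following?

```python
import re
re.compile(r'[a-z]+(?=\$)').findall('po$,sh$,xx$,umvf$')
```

['po', 'sh', 'xx', 'umvf']

Lookahead/lookbehind check context without consuming it, so the matched span excludes the asserted characters.
`findall` yields the raw match text (4 of them) because the pattern has no groups.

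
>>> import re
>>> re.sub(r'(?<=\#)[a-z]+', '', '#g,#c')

Because the assertion is zero-width, the text it checks is not consumed and won't appear in the result.
Each match is replaced by ''.

'#,#'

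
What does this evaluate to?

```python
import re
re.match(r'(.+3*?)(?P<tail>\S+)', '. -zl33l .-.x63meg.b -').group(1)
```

Pattern: one or more of any character, then zero or more of a literal '3' (lazy) (captured); then one or more of a non-whitespace character (captured as 'tail').
`re.match` only tries the pattern at the start of the string.
The match spans [0:22] → '. -zl33l .-.x63meg.b -'.
Captured: group 1 = '. -zl33l .-.x63meg.b ', group 2 = '-'.

'. -zl33l .-.x63meg.b '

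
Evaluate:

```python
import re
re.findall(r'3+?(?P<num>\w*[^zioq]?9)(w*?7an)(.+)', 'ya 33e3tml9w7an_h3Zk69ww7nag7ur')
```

The pattern matches one or more of a literal '3' (lazy); then zero or more of a word character, then optionally any character except [zioq], then a literal '9' (captured as 'num'); then zero or more of the literal 'w' (lazy), then the literal '7an' (captured); then one or more of any character (captured).
Multiple groups make `findall` return tuples — one 3-tuple for the one match.

[('3e3tml9', 'w7an', '_h3Zk69ww7nag7ur')]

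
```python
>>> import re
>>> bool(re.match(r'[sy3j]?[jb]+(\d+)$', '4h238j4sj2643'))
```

False

This matches optionally one of [sy3j], then one or more of one of [jb]; then one or more of a digit (captured); then anchored at the end.
`match` is anchored at position 0; if the pattern doesn't fit there, it returns None.
Here position 0 doesn't satisfy it, so the call returns None, and `bool(None)` is False.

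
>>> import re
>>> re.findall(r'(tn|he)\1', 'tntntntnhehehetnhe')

['tn', 'tn', 'he']

The backreference `\1` re-matches whatever the first group consumed, character for character.
Walking the string: at [0:4] match 'tntn', group 1 = 'tn'; at [4:8] match 'tntn', group 1 = 'tn'; at [8:12] match 'hehe', group 1 = 'he'.
`findall` collects group 1 from each match (3 total).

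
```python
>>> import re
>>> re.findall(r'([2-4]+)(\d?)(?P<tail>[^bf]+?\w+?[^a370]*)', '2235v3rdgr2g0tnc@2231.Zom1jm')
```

This matches one or more of a character in [2-4] (captured); then optionally a digit (captured); then one or more of any character except [bf] (lazy), then one or more of a word character (lazy), then zero or more of any character except [a370] (captured as 'tail').
Scanning left to right: at [0:12] match '2235v3rdgr2g', groups = ('223', '5', 'v3rdgr2g'); at [17:28] match '2231.Zom1jm', groups = ('223', '1', '.Zom1jm').
Multiple groups make `findall` return tuples — one 3-tuple for each match.

[('223', '5', 'v3rdgr2g'), ('223', '1', '.Zom1jm')]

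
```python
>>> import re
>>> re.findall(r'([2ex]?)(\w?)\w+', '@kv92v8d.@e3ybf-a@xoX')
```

`findall` packs the 2 group values into a tuple for every match.

[('', 'k'), ('e', '3'), ('', ''), ('x', 'o')]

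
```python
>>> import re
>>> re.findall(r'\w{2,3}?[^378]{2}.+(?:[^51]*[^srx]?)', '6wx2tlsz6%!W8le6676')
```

The pattern matches 2 to 3 of a word character (lazy), then exactly 2 of any character except [378], then one or more of any character; then zero or more of any character except [51], then optionally any character except [srx] (non-capturing group).
Matches: at [0:19] → '6wx2tlsz6%!W8le6676'.
With no groups in the pattern, `findall` gives back each whole match — 1 here.

['6wx2tlsz6%!W8le6676']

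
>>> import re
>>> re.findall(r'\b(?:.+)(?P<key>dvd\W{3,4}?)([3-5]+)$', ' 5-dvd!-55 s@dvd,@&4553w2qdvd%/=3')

[('dvd%/=', '3')]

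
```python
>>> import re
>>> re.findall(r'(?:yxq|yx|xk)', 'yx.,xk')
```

['yx', 'xk']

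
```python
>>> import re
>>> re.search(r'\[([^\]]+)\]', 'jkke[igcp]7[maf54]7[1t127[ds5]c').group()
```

'[igcp]'

Unlike `match`, `search` isn't anchored — it looks for the pattern anywhere in the string.
The match spans [4:10] → '[igcp]'.
Captured: group 1 = 'igcp'.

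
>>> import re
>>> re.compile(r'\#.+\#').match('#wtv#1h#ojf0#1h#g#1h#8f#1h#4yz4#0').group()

'#wtv#1h#ojf0#1h#g#1h#8f#1h#4yz4#'

`match` is anchored at position 0; if the pattern doesn't fit there, it returns None.
The match spans [0:32] → '#wtv#1h#ojf0#1h#g#1h#8f#1h#4yz4#'.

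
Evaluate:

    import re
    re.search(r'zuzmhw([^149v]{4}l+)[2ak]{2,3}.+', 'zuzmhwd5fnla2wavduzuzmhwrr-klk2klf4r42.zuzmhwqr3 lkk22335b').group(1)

'd5fnl'

The match spans [0:58] → 'zuzmhwd5fnla2wavduzuzmhwrr-klk2klf4r42.zuzmhwqr3 lkk22335b'.
Captured: group 1 = 'd5fnl'.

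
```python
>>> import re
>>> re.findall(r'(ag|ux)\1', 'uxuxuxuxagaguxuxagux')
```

['ux', 'ux', 'ag', 'ux']

The backreference `\1` re-matches whatever the first group consumed, character for character.
Because there's exactly one group, `findall` drops the full match and keeps group 1 from each hit.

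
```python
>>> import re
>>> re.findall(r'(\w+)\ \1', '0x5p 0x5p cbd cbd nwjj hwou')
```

['0x5p', 'cbd']

`\1` is not a pattern — it's the concrete string captured by group 1, re-applied verbatim.
Walking the string: at [0:9] match '0x5p 0x5p', group 1 = '0x5p'; at [10:17] match 'cbd cbd', group 1 = 'cbd'.
Because there's exactly one group, `findall` drops the full match and keeps group 1 from each hit.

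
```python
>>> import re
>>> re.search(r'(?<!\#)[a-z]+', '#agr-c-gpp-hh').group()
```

The negative lookahead/lookbehind blocks any match where the forbidden context is present.
`re.search` tries every starting position until one works.
The match spans [2:4] → 'gr'.

'gr'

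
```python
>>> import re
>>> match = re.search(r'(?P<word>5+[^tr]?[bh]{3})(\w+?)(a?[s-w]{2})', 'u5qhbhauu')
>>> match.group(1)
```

The match spans [1:9] → '5qhbhauu'.
Captured: group 1 = '5qhbh', group 2 = 'a', group 3 = 'uu'.

'5qhbh'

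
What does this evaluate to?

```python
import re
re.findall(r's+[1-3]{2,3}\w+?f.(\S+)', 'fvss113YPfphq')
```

['hq']

The pattern matches one or more of the literal 's', then 2 to 3 of a character in [1-3]; then one or more of a word character (lazy); then the literal 'f', then any character; then one or more of a non-whitespace character (captured).
Matches: at [2:13] match 'ss113YPfphq', group 1 = 'hq'.
Because there's exactly one group, `findall` drops the full match and keeps group 1 from the one hit.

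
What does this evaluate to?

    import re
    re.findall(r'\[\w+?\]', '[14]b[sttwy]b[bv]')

['[14]', '[sttwy]', '[bv]']

With no groups in the pattern, `findall` gives back each whole match — 3 here.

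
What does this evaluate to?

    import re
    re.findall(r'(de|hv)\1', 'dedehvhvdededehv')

['de', 'hv', 'de']

After group 1 captures some text, `\1` only succeeds where that same text appears again.
Matches: at [0:4] match 'dede', group 1 = 'de'; at [4:8] match 'hvhv', group 1 = 'hv'; at [8:12] match 'dede', group 1 = 'de'.
`findall` collects group 1 from each match (3 total).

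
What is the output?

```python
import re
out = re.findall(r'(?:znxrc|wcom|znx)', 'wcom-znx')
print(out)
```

['wcom', 'znx']

Walking the string: at [0:4] → 'wcom'; at [5:8] → 'znx'.
With no groups in the pattern, `findall` gives back each whole match — 2 here.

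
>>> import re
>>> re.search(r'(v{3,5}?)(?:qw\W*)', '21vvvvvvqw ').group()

'vvvvvqw '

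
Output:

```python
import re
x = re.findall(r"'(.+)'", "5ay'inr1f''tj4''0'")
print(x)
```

With a single group, `findall` returns only what that group captured — 1 item.

["inr1f''tj4''0"]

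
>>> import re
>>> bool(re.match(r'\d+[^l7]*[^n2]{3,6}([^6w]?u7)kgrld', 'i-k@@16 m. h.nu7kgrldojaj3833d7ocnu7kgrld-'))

This matches one or more of a digit, then zero or more of any character except [l7], then 3 to 6 of any character except [n2]; then optionally any character except [6w], then the literal 'u7' (captured); then the literal 'kgr', then the literal 'ld'.
`re.match` won't scan ahead — the pattern has to work from the very first character.
Here the string doesn't start with a match, so the call returns None, and `bool(None)` is False.

False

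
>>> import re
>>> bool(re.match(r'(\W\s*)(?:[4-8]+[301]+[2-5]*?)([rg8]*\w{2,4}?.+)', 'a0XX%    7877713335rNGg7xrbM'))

The pattern matches a non-word character, then zero or more of whitespace (captured); then one or more of a character in [4-8], then one or more of one of [301], then zero or more of a character in [2-5] (lazy) (non-capturing group); then zero or more of one of [rg8], then 2 to 4 of a word character (lazy), then one or more of any character (captured).
`re.match` only tries the pattern at the start of the string.
Here the pattern fails at index 0, so the call returns None, and `bool(None)` is False.

False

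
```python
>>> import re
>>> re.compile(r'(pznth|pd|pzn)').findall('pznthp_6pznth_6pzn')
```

The regex engine tests alternatives in the order written; an earlier branch that matches wins even if a later one would match more.
Walking the string: at [0:5] match 'pznth', group 1 = 'pznth'; at [8:13] match 'pznth', group 1 = 'pznth'; at [15:18] match 'pzn', group 1 = 'pzn'.
One capturing group, so `findall` returns just the captured substring from each match — 3 in all.

['pznth', 'pznth', 'pzn']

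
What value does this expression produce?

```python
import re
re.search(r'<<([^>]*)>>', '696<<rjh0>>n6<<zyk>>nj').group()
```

The match spans [3:11] → '<<rjh0>>'.

'<<rjh0>>'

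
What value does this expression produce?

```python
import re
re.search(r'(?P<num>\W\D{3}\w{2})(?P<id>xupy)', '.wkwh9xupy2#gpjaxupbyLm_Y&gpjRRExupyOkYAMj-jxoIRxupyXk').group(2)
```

'xupy'

This matches a non-word character, then exactly 3 of a non-digit, then exactly 2 of a word character (captured as 'num'); then the literal 'xu', then the literal 'py' (captured as 'id').
`re.search` scans for the first position where the pattern succeeds.
The match spans [0:10] → '.wkwh9xupy'.
Captured: group 1 = '.wkwh9', group 2 = 'xupy'.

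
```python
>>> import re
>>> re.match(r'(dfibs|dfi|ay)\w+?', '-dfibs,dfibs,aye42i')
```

`re.match` only tries the pattern at the start of the string.
Here the string doesn't start with a match, so the call returns None.

None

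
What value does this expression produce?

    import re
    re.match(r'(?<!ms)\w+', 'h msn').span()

`re.match` won't scan ahead — the pattern has to work from the very first character.
The match spans [0:1] → 'h'.

(0, 1)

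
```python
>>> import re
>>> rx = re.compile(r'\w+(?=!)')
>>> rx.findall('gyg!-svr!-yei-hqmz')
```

The lookaround is zero-width — it requires the adjacent text to match without consuming it, so the asserted text isn't part of the match.
Matches: at [0:3] → 'gyg'; at [5:8] → 'svr'.
Since nothing is captured, `findall` lists the 2 matched substrings directly.

['gyg', 'svr']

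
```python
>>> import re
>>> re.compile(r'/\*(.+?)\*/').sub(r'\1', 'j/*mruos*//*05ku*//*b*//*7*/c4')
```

The `?` after the quantifier makes it lazy — it takes as little as possible before letting the rest of the pattern try.
Each match is replaced using the text its own group 1 captured.

'jmruos05kub7c4'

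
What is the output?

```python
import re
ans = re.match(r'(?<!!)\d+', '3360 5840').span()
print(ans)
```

(0, 4)

Because the assertion is negative and zero-width, positions next to the forbidden text are skipped.
`match` is anchored at position 0; if the pattern doesn't fit there, it returns None.
The match spans [0:4] → '3360'.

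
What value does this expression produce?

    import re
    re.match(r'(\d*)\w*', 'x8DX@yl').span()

`match` is anchored at position 0; if the pattern doesn't fit there, it returns None.
The match spans [0:4] → 'x8DX'.

(0, 4)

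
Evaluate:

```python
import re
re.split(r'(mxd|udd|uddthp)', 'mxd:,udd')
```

Matches to split on: at [0:3] → 'mxd'; at [5:8] → 'udd'.
With a capturing group present, the delimiter's captured portion is kept in the result list.

['', 'mxd', ':,', 'udd', '']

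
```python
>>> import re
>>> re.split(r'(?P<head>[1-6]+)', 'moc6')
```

['moc', '6', '']

This matches one or more of a character in [1-6] (captured as 'head').
Matches to split on: at [3:4] → '6'.
`re.split` interleaves the captured-group text with the surrounding fragments.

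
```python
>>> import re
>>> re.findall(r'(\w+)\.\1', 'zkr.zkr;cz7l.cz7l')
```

['zkr', 'cz7l']

After group 1 captures some text, `\1` only succeeds where that same text appears again.
Matches: at [0:7] match 'zkr.zkr', group 1 = 'zkr'; at [8:17] match 'cz7l.cz7l', group 1 = 'cz7l'.
One capturing group, so `findall` returns just the captured substring from each match — 2 in all.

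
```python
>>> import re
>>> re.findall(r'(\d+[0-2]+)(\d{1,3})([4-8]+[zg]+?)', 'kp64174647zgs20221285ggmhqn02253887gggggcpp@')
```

[('641', '746', '47z'), ('202212', '8', '5g'), ('022', '538', '87g')]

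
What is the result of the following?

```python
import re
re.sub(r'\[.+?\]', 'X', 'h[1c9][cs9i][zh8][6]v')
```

'hXXXXv'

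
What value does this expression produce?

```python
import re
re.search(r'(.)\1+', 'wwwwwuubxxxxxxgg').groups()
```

A backreference is literal: `\1` must see the identical characters the first group matched.
`re.search` tries every starting position until one works.
The match spans [0:5] → 'wwwww'.
Captured: group 1 = 'w'.

('w',)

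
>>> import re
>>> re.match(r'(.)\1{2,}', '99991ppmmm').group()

`\1` has to match the exact text group 1 already captured.
`match` is anchored at position 0; if the pattern doesn't fit there, it returns None.
The match spans [0:4] → '9999'.
Captured: group 1 = '9'.

'9999'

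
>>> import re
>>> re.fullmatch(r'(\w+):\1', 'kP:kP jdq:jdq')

None

A backreference is literal: `\1` must see the identical characters the first group matched.
`fullmatch` succeeds only if the pattern covers the string from start to end.
Here the pattern can't cover the whole string, so the call returns None.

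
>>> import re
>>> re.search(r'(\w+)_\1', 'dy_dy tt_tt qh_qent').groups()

('dy',)

The match spans [0:5] → 'dy_dy'.
Captured: group 1 = 'dy'.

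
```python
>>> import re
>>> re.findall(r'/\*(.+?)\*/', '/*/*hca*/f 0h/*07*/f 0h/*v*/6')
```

With the lazy modifier that quantifier settles for the fewest repetitions that let the rest of the pattern succeed (the atoms after it are unaffected and can still be greedy).
Matches: at [0:9] match '/*/*hca*/', group 1 = '/*hca'; at [13:19] match '/*07*/', group 1 = '07'; at [23:28] match '/*v*/', group 1 = 'v'.
`findall` collects group 1 from each match (3 total).

['/*hca', '07', 'v']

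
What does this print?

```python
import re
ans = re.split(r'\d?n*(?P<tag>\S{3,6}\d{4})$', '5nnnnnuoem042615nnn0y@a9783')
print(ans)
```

This matches optionally a digit, then zero or more of a literal 'n'; then 3 to 6 of a non-whitespace character, then exactly 4 of a digit (captured as 'tag'); then anchored at the end.
Matches to split on: at [15:27] → '5nnn0y@a9783'.
With a capturing group present, the delimiter's captured portion is kept in the result list.

['5nnnnnuoem04261', '0y@a9783', '']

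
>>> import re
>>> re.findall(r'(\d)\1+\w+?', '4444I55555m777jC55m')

['4', '5', '7', '5']

A backreference is literal: `\1` must see the identical characters the first group matched.
With a single group, `findall` returns only what that group captured — 4 items.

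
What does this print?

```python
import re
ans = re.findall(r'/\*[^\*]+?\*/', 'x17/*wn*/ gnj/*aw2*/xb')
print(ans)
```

['/*wn*/', '/*aw2*/']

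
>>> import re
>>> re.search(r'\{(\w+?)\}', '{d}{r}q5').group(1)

'd'

`search` walks the string left to right and returns the first match it finds.
The match spans [0:3] → '{d}'.
Captured: group 1 = 'd'.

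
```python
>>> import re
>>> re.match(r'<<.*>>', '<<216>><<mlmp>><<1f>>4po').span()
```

With `match`, the pattern is implicitly anchored at the beginning.
The match spans [0:21] → '<<216>><<mlmp>><<1f>>'.

(0, 21)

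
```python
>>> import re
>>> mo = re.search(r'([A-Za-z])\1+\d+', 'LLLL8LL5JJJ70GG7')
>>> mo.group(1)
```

The match spans [0:5] → 'LLLL8'.
Captured: group 1 = 'L'.

'L'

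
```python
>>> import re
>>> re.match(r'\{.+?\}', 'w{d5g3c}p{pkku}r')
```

None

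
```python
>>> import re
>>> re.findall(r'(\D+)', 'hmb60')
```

['hmb']

`findall` collects group 1 from the one match (1 total).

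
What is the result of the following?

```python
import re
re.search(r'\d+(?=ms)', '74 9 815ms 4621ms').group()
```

The `(?=…)`/`(?<=…)` assertion just peeks at neighbouring text; it doesn't advance the match position.
The match spans [5:8] → '815'.

'815'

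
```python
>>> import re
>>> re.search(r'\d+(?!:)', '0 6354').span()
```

(0, 1)

`(?!…)`/`(?<!…)` only lets a position through if the neighbouring text does NOT match; no characters are consumed.
The match spans [0:1] → '0'.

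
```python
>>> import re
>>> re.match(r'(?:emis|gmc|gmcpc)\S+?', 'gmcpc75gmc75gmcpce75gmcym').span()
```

(0, 4)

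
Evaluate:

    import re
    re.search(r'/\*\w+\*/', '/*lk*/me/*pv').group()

'/*lk*/'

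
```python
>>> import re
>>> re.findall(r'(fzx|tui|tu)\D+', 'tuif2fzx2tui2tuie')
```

['tui', 'tu', 'tui']

Alternation isn't longest-match — the leftmost alternative that fits at this position is chosen.
`findall` collects group 1 from each match (3 total).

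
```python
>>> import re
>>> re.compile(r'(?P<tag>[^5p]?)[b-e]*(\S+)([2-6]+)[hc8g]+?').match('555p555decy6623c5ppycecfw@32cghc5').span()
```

`match` is anchored at position 0; if the pattern doesn't fit there, it returns None.
The match spans [0:29] → '555p555decy6623c5ppycecfw@32c'.

(0, 29)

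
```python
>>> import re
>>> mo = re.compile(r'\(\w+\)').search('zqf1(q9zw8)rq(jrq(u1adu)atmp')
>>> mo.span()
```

(4, 11)

The match spans [4:11] → '(q9zw8)'.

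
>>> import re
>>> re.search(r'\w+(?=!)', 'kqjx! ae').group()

'kqjx'

The lookaround is zero-width — it requires the adjacent text to match without consuming it, so the asserted text isn't part of the match.
`re.search` scans for the first position where the pattern succeeds.
The match spans [0:4] → 'kqjx'.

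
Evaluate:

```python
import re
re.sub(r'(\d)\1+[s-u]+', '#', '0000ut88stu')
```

'##'

`\1` has to match the exact text group 1 already captured.
Matches: at [0:6] → '0000ut'; at [6:11] → '88stu'.
`sub` substitutes '#' at each match site.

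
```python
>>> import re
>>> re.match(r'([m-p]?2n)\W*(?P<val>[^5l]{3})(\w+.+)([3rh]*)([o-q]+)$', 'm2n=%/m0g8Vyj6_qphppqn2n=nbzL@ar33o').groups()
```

('m2n', 'm0g', '8Vyj6_qphppqn2n=nbzL@ar33', '', 'o')

The match spans [0:35] → 'm2n=%/m0g8Vyj6_qphppqn2n=nbzL@ar33o'.
Captured: group 1 = 'm2n', group 2 = 'm0g', group 3 = '8Vyj6_qphppqn2n=nbzL@ar33', group 4 = '', group 5 = 'o'.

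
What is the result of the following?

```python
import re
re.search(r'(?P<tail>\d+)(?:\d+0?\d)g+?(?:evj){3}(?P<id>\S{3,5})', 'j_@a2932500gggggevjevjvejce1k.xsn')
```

None

This matches one or more of a digit (captured as 'tail'); then one or more of a digit, then optionally the literal '0', then a digit (non-capturing group); then one or more of the literal 'g' (lazy), then the literal 'evj' repeated 3 times; then 3 to 5 of a non-whitespace character (captured as 'id').
`re.search` tries every starting position until one works.
Here the pattern never matches, so the call returns None.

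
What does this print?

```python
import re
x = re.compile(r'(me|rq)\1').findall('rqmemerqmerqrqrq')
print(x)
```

['me', 'rq']

The backreference `\1` re-matches whatever the first group consumed, character for character.
Because there's exactly one group, `findall` drops the full match and keeps group 1 from each hit.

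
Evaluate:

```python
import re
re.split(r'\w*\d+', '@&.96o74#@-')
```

Pattern: zero or more of a word character; then one or more of a digit.
Matches to split on: at [3:8] → '96o74'.
Splitting on the pattern gives 2 pieces.

['@&.', '#@-']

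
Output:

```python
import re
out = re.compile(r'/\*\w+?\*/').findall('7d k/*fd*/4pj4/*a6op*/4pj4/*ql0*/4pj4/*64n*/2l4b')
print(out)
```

['/*fd*/', '/*a6op*/', '/*ql0*/', '/*64n*/']

Scanning left to right: at [4:10] → '/*fd*/'; at [14:22] → '/*a6op*/'; at [26:33] → '/*ql0*/'; at [37:44] → '/*64n*/'.
With no groups in the pattern, `findall` gives back each whole match — 4 here.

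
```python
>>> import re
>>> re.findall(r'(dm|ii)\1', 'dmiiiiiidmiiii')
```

['ii', 'ii']

`\1` is not a pattern — it's the concrete string captured by group 1, re-applied verbatim.
Walking the string: at [2:6] match 'iiii', group 1 = 'ii'; at [10:14] match 'iiii', group 1 = 'ii'.
`findall` collects group 1 from each match (2 total).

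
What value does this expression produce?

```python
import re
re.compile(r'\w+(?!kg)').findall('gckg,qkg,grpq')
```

The negative lookaround is zero-width — it rules out positions where the adjacent text would match, without consuming anything.
No capturing groups, so `findall` returns the 3 full match strings.

['gckg', 'qkg', 'grpq']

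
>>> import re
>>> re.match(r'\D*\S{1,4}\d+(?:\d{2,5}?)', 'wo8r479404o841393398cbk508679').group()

This matches zero or more of a non-digit, then 1 to 4 of a non-whitespace character, then one or more of a digit; then 2 to 5 of a digit (lazy) (non-capturing group).
With `match`, the pattern is implicitly anchored at the beginning.
The match spans [0:10] → 'wo8r479404'.

'wo8r479404'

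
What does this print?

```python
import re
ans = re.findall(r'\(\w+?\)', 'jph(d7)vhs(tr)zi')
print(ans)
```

Matches: at [3:7] → '(d7)'; at [10:14] → '(tr)'.
With no groups in the pattern, `findall` gives back each whole match — 2 here.

['(d7)', '(tr)']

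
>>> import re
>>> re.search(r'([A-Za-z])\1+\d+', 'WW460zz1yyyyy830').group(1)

`\1` is not a pattern — it's the concrete string captured by group 1, re-applied verbatim.
`search` walks the string left to right and returns the first match it finds.
The match spans [0:5] → 'WW460'.
Captured: group 1 = 'W'.

'W'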